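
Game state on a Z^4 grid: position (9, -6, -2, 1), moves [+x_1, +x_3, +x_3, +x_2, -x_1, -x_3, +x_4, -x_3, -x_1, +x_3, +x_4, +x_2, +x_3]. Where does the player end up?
(8, -4, 0, 3)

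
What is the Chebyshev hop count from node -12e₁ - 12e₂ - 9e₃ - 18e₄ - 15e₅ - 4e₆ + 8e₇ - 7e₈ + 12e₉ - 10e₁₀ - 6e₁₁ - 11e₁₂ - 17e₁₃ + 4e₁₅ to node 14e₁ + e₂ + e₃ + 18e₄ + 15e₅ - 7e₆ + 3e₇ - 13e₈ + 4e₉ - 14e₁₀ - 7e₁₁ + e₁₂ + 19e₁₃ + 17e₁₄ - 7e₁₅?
36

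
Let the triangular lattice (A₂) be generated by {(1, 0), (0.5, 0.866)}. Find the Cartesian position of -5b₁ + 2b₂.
(-4, 1.732)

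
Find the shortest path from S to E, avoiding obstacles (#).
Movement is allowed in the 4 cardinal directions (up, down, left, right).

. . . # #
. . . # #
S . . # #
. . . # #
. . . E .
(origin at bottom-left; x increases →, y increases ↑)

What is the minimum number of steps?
5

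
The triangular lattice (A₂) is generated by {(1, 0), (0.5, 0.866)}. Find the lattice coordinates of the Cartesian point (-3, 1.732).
-4b₁ + 2b₂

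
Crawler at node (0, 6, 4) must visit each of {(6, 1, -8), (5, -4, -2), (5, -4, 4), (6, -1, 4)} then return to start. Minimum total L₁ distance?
58
(one optimal route: (0, 6, 4) → (6, 1, -8) → (5, -4, -2) → (5, -4, 4) → (6, -1, 4) → (0, 6, 4))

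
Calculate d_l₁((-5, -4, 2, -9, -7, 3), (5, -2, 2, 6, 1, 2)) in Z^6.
36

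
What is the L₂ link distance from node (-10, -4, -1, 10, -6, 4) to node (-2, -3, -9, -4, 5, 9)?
21.7025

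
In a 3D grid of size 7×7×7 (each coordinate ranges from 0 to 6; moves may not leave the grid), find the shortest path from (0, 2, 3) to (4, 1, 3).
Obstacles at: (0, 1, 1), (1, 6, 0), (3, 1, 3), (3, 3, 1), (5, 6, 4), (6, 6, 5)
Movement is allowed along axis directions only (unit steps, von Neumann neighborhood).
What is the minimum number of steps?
5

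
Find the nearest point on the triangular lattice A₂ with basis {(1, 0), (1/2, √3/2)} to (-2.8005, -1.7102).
(-3, -1.732)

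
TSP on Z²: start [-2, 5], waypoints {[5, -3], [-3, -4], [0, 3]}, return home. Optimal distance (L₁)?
34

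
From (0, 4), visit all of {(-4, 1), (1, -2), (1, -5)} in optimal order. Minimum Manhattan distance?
18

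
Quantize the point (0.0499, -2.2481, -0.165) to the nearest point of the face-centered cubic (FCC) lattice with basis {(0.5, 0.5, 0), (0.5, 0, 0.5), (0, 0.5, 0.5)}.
(0, -2, 0)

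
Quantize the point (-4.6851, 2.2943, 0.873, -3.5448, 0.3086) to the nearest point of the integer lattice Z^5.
(-5, 2, 1, -4, 0)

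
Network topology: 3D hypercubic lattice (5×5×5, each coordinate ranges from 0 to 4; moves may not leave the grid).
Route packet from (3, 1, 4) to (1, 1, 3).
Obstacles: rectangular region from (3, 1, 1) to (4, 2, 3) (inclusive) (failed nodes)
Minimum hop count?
3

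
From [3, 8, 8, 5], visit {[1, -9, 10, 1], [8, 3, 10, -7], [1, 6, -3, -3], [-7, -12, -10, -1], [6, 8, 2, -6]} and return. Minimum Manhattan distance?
148
(one optimal route: (3, 8, 8, 5) → (1, -9, 10, 1) → (-7, -12, -10, -1) → (1, 6, -3, -3) → (6, 8, 2, -6) → (8, 3, 10, -7) → (3, 8, 8, 5))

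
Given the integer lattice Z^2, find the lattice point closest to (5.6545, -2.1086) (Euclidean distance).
(6, -2)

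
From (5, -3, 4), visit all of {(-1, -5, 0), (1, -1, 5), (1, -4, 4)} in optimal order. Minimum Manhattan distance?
18
(one optimal route: (5, -3, 4) → (1, -1, 5) → (1, -4, 4) → (-1, -5, 0))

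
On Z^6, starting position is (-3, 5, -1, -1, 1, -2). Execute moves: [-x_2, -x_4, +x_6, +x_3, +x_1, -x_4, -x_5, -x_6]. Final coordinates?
(-2, 4, 0, -3, 0, -2)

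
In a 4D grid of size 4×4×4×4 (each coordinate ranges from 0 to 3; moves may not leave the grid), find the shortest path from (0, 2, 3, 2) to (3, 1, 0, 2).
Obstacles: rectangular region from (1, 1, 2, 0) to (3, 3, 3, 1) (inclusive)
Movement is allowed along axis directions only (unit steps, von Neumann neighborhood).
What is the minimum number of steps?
7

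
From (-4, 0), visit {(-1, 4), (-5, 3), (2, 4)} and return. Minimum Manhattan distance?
22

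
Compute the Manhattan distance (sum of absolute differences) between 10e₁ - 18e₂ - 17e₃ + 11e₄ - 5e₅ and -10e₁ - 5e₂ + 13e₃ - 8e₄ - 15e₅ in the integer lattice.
92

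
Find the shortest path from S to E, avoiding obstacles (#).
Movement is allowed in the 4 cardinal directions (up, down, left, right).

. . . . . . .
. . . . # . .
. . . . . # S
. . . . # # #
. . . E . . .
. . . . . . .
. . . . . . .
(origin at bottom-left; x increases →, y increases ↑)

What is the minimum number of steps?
9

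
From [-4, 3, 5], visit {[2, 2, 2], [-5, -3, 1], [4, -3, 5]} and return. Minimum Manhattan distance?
44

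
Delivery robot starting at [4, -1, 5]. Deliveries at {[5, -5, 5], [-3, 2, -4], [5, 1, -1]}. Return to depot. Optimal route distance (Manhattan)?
48
(one optimal route: (4, -1, 5) → (5, -5, 5) → (5, 1, -1) → (-3, 2, -4) → (4, -1, 5))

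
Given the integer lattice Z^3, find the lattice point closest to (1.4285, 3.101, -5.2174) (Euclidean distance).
(1, 3, -5)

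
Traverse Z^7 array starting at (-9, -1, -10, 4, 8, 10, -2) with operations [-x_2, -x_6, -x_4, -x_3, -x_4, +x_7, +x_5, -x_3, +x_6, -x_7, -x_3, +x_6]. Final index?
(-9, -2, -13, 2, 9, 11, -2)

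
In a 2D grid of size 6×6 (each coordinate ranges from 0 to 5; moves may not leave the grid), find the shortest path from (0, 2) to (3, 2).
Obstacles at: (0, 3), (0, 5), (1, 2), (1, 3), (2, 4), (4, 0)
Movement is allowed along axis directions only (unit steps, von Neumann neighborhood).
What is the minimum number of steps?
5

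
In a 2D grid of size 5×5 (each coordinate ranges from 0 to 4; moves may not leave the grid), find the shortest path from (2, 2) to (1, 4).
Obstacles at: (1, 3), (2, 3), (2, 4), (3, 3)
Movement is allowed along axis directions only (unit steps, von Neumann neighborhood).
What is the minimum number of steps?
5
(one shortest path: (2, 2) → (1, 2) → (0, 2) → (0, 3) → (0, 4) → (1, 4))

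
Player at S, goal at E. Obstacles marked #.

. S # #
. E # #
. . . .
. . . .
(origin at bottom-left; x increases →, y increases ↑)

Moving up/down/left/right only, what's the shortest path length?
1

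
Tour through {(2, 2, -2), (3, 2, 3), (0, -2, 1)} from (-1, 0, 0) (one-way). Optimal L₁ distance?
19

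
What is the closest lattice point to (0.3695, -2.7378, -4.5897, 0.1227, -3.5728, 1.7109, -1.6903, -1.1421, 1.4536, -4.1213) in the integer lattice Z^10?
(0, -3, -5, 0, -4, 2, -2, -1, 1, -4)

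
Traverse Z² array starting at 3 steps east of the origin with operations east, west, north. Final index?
(3, 1)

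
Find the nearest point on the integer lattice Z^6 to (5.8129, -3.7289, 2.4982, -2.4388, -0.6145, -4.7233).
(6, -4, 2, -2, -1, -5)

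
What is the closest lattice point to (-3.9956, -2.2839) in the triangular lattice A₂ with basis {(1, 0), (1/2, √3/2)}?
(-4, -1.732)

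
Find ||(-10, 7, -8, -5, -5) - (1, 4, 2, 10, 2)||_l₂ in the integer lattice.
22.4499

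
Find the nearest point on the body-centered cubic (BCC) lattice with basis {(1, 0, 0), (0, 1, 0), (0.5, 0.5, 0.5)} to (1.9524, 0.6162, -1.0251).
(2, 1, -1)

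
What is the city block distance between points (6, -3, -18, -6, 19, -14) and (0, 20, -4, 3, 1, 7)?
91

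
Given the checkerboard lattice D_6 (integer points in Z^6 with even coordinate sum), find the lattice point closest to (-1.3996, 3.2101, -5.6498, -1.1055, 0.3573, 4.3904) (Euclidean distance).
(-2, 3, -6, -1, 0, 4)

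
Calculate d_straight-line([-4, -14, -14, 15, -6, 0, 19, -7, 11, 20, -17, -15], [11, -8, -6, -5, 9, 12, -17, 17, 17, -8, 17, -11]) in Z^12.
70.4131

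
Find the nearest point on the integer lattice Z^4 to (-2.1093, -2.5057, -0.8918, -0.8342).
(-2, -3, -1, -1)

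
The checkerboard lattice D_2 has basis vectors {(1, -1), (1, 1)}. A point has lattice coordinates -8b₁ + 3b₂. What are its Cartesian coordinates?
(-5, 11)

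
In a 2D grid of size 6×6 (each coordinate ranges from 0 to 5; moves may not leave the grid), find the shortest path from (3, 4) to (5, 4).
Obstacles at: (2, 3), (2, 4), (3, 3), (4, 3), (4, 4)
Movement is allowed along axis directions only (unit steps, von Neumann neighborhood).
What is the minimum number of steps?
4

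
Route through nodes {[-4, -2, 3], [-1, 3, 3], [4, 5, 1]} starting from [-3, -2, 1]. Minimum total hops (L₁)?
20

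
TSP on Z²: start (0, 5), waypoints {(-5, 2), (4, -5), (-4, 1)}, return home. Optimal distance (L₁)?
38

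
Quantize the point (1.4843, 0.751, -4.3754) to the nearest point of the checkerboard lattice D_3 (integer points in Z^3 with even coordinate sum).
(1, 1, -4)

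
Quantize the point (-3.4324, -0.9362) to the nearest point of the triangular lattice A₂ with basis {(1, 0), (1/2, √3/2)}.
(-3.5, -0.866)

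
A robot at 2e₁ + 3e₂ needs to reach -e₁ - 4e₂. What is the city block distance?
10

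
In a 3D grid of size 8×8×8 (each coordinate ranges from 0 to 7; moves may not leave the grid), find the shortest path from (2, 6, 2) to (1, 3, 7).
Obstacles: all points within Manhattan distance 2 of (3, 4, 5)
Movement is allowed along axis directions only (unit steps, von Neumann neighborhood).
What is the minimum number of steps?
9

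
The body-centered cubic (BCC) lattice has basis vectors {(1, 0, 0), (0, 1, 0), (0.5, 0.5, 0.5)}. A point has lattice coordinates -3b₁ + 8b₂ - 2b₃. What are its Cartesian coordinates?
(-4, 7, -1)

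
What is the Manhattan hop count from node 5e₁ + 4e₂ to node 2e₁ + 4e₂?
3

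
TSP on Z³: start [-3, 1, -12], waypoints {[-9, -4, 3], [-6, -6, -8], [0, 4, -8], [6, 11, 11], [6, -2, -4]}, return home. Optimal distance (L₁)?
122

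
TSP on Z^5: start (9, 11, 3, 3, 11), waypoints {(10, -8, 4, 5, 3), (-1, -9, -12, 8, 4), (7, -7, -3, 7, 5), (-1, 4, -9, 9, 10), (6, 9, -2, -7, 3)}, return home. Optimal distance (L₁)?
160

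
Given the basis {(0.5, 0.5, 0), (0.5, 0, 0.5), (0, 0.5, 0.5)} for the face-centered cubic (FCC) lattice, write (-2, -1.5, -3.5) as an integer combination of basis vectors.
-4b₂ - 3b₃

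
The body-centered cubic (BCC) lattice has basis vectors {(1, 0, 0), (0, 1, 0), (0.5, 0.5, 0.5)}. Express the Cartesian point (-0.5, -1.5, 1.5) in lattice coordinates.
-2b₁ - 3b₂ + 3b₃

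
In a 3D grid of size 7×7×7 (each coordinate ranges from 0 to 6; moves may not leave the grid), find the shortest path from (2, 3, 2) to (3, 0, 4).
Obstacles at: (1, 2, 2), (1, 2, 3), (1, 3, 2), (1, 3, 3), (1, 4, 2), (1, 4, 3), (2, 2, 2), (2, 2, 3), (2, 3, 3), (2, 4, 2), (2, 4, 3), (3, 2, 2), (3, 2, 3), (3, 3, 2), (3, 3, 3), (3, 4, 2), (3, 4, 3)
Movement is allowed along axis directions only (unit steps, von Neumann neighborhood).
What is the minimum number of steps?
8
(one shortest path: (2, 3, 2) → (2, 3, 1) → (3, 3, 1) → (3, 2, 1) → (3, 1, 1) → (3, 0, 1) → (3, 0, 2) → (3, 0, 3) → (3, 0, 4))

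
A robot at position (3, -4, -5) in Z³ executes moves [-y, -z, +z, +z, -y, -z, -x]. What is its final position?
(2, -6, -5)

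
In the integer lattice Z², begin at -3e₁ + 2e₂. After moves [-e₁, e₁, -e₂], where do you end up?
(-3, 1)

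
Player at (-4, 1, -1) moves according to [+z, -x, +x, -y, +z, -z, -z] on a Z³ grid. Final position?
(-4, 0, -1)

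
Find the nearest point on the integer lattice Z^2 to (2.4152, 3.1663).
(2, 3)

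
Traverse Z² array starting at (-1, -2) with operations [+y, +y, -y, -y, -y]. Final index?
(-1, -3)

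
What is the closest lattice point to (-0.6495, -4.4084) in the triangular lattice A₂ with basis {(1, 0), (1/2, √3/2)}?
(-0.5, -4.33)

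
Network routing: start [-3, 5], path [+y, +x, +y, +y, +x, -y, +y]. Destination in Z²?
(-1, 8)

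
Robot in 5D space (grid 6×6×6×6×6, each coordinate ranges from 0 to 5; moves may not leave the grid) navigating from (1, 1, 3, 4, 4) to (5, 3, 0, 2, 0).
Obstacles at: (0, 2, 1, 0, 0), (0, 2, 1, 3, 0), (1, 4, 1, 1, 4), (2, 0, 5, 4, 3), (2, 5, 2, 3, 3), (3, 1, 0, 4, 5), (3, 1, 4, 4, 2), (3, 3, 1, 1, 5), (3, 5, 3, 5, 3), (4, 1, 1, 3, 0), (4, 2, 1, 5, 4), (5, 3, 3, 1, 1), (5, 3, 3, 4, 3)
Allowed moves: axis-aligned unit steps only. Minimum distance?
15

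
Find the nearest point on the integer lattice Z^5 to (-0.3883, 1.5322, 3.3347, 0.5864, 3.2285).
(0, 2, 3, 1, 3)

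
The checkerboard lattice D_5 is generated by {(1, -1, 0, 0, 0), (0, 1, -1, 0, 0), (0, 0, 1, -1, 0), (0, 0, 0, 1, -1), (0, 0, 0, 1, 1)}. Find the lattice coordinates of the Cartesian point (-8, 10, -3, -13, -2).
-8b₁ + 2b₂ - b₃ - 6b₄ - 8b₅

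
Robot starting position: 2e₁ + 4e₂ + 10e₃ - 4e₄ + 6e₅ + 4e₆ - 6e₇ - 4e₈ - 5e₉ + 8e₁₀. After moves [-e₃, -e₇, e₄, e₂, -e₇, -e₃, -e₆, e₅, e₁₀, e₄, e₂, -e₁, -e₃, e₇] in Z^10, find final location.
(1, 6, 7, -2, 7, 3, -7, -4, -5, 9)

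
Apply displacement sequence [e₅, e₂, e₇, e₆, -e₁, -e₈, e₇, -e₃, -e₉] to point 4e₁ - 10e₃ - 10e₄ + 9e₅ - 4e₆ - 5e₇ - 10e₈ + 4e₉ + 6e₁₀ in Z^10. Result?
(3, 1, -11, -10, 10, -3, -3, -11, 3, 6)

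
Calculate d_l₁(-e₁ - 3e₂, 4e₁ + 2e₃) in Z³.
10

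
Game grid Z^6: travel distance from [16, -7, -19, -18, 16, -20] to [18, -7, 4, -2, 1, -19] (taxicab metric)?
57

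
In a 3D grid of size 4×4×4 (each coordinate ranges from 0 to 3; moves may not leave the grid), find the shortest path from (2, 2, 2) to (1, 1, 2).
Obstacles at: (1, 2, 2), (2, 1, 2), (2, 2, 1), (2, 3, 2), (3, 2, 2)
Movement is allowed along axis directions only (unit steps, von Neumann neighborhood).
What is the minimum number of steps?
4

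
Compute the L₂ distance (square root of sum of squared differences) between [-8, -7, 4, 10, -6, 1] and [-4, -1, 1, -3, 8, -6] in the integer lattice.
21.7945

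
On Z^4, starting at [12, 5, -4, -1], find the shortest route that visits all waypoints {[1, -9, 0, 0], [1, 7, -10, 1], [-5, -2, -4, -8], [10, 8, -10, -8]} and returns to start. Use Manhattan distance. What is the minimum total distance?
120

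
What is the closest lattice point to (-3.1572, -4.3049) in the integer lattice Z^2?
(-3, -4)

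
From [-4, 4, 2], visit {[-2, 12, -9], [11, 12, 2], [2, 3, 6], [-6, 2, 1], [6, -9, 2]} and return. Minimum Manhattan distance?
110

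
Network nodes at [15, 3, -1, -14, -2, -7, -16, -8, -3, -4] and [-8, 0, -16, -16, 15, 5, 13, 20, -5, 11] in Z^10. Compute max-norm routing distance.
29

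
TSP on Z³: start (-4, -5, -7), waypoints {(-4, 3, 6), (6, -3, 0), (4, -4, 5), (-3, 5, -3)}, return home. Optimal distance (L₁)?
70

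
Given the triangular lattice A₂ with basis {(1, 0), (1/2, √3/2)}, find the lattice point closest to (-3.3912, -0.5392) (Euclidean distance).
(-3.5, -0.866)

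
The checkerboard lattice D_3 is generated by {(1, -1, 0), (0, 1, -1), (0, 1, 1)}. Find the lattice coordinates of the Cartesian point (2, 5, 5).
2b₁ + b₂ + 6b₃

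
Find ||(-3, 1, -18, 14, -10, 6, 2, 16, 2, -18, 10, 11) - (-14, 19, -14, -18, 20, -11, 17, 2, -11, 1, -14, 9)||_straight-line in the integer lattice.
64.846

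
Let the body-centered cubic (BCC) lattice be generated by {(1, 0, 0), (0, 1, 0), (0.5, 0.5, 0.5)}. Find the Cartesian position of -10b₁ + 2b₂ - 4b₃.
(-12, 0, -2)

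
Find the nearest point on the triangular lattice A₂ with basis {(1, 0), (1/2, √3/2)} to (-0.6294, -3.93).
(-0.5, -4.33)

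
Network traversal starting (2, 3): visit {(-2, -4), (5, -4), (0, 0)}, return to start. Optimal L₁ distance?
28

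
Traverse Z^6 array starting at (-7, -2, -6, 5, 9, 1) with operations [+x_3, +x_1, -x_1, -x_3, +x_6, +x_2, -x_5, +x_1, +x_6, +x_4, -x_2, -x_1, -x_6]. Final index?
(-7, -2, -6, 6, 8, 2)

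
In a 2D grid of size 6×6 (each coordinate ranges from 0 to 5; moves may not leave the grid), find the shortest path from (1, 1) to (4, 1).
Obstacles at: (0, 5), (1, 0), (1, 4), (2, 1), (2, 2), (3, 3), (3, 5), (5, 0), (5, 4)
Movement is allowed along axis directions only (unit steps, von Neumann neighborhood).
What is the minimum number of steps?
9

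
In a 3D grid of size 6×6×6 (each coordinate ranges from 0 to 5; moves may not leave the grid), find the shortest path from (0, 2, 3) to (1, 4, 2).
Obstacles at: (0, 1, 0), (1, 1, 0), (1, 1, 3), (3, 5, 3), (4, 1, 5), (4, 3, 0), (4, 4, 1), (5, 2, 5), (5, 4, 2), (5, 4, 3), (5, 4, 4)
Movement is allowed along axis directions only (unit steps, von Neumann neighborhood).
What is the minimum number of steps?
4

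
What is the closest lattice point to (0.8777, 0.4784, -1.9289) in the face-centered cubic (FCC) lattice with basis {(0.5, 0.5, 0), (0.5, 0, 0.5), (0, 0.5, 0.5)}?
(0.5, 0.5, -2)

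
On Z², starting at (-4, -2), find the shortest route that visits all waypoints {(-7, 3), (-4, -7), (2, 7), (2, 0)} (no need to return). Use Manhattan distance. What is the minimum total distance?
37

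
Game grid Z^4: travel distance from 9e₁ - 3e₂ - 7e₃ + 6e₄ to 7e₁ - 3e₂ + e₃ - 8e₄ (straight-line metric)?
16.2481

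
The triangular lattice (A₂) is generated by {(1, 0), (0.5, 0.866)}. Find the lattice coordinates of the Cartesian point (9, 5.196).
6b₁ + 6b₂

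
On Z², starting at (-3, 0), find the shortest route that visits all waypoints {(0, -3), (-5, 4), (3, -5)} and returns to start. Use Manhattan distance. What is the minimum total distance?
34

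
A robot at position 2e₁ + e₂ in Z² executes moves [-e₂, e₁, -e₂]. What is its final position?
(3, -1)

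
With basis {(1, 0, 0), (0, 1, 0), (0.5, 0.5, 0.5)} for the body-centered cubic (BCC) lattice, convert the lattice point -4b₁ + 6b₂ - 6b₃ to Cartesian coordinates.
(-7, 3, -3)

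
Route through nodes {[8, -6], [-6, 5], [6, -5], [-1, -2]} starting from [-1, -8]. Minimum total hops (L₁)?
36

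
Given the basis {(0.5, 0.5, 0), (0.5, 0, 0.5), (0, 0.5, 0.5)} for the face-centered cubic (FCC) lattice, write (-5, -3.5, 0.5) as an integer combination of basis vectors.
-9b₁ - b₂ + 2b₃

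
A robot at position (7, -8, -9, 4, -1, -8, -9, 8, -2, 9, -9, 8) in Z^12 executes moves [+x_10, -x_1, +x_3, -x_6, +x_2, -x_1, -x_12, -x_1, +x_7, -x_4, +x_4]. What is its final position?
(4, -7, -8, 4, -1, -9, -8, 8, -2, 10, -9, 7)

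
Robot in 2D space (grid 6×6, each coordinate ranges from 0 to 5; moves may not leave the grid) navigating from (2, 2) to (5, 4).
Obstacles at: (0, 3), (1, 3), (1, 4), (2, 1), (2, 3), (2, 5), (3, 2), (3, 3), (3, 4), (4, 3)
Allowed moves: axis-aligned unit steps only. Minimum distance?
11
(one shortest path: (2, 2) → (1, 2) → (1, 1) → (1, 0) → (2, 0) → (3, 0) → (4, 0) → (5, 0) → (5, 1) → (5, 2) → (5, 3) → (5, 4))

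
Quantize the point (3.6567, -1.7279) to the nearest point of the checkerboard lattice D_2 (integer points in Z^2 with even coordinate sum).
(4, -2)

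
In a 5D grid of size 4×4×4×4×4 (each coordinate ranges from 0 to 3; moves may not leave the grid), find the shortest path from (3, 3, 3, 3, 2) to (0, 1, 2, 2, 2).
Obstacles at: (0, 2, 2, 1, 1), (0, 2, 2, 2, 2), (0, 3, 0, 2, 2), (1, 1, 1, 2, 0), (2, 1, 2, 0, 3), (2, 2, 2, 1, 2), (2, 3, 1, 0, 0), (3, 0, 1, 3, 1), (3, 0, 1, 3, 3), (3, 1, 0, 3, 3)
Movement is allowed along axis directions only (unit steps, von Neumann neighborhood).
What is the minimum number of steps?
7
(one shortest path: (3, 3, 3, 3, 2) → (2, 3, 3, 3, 2) → (1, 3, 3, 3, 2) → (0, 3, 3, 3, 2) → (0, 2, 3, 3, 2) → (0, 1, 3, 3, 2) → (0, 1, 2, 3, 2) → (0, 1, 2, 2, 2))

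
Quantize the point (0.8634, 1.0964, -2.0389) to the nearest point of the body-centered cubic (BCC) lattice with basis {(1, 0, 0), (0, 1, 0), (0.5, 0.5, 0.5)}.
(1, 1, -2)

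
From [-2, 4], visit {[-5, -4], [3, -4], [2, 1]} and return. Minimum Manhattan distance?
32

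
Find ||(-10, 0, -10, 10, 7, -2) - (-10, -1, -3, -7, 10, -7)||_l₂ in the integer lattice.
19.3132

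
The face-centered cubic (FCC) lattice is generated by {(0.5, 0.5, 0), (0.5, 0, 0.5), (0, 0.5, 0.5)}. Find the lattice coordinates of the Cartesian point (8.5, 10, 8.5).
10b₁ + 7b₂ + 10b₃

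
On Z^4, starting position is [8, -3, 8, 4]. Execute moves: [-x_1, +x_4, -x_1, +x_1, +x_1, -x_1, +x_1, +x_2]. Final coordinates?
(8, -2, 8, 5)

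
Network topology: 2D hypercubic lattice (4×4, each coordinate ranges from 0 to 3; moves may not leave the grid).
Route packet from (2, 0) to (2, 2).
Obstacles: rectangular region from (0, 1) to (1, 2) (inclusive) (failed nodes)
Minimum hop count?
2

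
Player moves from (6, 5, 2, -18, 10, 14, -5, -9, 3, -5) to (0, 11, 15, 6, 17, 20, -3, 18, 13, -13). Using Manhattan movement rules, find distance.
109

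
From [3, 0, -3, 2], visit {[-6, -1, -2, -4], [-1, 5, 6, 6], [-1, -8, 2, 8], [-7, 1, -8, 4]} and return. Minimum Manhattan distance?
102
(one optimal route: (3, 0, -3, 2) → (-6, -1, -2, -4) → (-7, 1, -8, 4) → (-1, 5, 6, 6) → (-1, -8, 2, 8) → (3, 0, -3, 2))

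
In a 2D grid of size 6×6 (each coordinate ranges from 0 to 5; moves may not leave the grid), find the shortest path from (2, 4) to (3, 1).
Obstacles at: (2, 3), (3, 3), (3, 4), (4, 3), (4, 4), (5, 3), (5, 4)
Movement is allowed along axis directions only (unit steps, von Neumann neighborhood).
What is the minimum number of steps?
6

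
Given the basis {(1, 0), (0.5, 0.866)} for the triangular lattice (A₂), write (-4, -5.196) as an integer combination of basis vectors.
-b₁ - 6b₂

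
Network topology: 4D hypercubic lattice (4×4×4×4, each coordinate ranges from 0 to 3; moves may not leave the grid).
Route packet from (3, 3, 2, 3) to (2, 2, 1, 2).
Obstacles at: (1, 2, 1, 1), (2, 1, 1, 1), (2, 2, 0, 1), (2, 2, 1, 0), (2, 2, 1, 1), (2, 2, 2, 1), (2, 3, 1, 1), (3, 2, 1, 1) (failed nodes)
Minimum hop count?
4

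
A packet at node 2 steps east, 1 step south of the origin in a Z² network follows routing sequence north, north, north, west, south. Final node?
(1, 1)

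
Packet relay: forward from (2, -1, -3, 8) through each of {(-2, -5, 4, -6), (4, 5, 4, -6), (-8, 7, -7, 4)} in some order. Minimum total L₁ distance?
77
(one optimal route: (2, -1, -3, 8) → (-8, 7, -7, 4) → (4, 5, 4, -6) → (-2, -5, 4, -6))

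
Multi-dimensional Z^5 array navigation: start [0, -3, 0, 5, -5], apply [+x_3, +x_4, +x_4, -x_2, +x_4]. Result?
(0, -4, 1, 8, -5)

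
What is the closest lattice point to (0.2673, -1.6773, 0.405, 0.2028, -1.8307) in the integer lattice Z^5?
(0, -2, 0, 0, -2)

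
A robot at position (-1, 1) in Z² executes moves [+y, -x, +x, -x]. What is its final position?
(-2, 2)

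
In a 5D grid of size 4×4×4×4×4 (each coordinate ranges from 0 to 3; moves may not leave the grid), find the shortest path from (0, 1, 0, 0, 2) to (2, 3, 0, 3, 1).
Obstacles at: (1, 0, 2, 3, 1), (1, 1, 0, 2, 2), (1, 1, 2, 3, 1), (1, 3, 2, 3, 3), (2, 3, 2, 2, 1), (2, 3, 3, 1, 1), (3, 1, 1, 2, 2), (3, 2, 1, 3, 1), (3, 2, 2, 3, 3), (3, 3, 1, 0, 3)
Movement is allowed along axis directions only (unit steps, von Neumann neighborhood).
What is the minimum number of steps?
8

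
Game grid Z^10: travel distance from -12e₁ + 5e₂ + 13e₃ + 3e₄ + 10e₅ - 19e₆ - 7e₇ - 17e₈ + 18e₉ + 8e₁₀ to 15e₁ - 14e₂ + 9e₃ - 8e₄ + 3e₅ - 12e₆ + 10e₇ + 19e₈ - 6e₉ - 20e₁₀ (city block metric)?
180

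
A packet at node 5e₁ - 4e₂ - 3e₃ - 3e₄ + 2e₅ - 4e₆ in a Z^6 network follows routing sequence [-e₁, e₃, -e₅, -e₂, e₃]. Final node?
(4, -5, -1, -3, 1, -4)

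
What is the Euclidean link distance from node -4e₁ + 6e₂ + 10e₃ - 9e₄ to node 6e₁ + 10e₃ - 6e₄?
12.0416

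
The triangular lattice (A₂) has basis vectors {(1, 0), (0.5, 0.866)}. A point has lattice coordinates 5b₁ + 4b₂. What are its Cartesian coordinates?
(7, 3.464)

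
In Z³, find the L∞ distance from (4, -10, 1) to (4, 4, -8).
14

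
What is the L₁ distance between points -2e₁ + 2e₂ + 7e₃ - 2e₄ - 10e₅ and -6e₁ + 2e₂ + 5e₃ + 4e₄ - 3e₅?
19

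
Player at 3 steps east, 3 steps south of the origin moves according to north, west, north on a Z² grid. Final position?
(2, -1)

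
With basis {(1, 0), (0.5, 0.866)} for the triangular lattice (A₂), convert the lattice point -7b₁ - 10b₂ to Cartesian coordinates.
(-12, -8.66)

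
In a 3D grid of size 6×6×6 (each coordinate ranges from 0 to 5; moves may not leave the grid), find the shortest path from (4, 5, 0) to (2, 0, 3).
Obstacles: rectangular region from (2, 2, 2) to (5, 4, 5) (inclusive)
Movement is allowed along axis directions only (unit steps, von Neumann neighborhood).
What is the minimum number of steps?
10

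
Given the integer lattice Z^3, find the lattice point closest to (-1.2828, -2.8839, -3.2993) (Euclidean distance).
(-1, -3, -3)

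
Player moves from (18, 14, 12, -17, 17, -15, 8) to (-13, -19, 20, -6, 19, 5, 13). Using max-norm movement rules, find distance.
33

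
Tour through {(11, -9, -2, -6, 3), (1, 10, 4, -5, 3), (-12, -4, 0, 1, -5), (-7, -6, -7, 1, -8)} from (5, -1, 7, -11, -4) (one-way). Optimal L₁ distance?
128
(one optimal route: (5, -1, 7, -11, -4) → (1, 10, 4, -5, 3) → (11, -9, -2, -6, 3) → (-7, -6, -7, 1, -8) → (-12, -4, 0, 1, -5))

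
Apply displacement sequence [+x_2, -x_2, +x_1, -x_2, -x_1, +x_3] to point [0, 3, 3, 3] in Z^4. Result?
(0, 2, 4, 3)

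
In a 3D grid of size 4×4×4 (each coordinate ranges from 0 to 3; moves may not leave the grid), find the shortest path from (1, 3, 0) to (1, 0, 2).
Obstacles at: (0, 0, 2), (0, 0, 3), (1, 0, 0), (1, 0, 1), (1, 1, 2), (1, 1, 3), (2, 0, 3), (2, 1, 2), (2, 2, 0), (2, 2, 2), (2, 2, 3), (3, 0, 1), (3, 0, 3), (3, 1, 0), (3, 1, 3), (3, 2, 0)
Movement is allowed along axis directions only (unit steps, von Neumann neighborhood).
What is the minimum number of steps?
7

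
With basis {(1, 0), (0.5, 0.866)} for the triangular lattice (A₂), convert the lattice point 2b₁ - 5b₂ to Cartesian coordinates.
(-0.5, -4.33)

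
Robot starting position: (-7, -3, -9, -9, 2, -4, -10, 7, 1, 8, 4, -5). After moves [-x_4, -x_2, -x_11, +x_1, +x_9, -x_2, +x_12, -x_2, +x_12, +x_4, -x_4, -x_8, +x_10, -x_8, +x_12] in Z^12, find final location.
(-6, -6, -9, -10, 2, -4, -10, 5, 2, 9, 3, -2)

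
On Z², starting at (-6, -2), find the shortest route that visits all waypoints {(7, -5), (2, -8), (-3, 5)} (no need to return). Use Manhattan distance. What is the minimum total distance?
36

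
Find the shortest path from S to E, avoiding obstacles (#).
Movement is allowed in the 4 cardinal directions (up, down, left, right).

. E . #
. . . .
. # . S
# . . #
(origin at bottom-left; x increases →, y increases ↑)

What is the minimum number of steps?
4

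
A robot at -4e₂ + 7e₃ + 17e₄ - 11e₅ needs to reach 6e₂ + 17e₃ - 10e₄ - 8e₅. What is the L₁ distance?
50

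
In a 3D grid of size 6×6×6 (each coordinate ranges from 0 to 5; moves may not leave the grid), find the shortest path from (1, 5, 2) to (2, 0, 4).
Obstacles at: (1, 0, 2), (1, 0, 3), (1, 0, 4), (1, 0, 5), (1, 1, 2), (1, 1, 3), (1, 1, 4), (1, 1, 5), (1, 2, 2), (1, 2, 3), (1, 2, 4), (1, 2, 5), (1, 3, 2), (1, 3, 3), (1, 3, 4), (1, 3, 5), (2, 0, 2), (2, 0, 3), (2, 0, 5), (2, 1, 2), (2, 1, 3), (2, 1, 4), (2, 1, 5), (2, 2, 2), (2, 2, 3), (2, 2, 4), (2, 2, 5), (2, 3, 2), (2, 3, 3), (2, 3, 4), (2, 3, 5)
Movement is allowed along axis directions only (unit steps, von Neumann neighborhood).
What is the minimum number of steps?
10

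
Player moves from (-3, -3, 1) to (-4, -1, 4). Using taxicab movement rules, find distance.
6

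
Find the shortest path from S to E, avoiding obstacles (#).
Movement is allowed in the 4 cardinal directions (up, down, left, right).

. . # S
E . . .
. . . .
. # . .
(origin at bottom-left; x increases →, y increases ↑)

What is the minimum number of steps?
4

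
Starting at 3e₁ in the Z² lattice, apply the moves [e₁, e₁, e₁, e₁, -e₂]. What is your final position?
(7, -1)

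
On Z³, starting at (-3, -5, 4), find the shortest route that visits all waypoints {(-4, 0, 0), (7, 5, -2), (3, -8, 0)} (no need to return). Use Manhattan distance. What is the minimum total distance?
44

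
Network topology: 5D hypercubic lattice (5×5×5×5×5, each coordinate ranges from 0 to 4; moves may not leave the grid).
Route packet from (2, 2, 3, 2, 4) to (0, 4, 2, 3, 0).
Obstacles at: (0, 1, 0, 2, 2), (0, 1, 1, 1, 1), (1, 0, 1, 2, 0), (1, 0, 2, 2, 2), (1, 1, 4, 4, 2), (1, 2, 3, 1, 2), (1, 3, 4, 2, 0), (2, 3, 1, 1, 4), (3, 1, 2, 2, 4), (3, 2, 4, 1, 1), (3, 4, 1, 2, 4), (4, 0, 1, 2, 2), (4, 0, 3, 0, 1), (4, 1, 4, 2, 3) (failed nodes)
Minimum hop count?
10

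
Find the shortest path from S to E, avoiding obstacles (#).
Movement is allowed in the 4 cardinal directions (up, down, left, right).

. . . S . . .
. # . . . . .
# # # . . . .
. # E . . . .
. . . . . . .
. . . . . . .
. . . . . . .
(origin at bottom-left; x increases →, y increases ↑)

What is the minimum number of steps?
4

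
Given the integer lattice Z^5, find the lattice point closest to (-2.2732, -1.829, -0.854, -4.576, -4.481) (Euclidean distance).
(-2, -2, -1, -5, -4)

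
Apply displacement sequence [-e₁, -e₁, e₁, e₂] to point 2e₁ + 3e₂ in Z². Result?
(1, 4)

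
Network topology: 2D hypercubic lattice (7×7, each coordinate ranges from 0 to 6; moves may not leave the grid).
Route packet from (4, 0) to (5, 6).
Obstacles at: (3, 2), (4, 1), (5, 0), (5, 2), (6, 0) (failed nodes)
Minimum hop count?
11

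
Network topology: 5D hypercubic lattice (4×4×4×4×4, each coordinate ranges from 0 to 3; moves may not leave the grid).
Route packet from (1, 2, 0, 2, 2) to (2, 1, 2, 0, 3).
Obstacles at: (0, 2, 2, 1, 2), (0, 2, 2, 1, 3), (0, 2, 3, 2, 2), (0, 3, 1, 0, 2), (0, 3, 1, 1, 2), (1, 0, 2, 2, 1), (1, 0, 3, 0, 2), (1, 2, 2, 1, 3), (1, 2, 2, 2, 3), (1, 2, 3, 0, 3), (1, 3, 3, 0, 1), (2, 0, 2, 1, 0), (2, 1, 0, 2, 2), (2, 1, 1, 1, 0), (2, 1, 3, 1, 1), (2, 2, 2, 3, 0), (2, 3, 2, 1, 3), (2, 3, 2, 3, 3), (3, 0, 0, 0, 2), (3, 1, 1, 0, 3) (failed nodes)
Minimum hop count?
7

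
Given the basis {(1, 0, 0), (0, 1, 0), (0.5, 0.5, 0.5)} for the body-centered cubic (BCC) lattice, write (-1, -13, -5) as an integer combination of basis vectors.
4b₁ - 8b₂ - 10b₃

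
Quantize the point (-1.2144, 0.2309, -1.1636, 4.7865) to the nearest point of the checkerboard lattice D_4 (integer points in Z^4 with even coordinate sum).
(-1, 1, -1, 5)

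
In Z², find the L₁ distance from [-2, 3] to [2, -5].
12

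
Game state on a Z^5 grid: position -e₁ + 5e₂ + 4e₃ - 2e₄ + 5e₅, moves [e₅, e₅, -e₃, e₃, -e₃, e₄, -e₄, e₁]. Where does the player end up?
(0, 5, 3, -2, 7)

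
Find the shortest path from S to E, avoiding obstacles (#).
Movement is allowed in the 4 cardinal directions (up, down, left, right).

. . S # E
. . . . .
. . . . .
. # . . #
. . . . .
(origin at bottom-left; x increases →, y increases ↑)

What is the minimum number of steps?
4
(one shortest path: (2, 4) → (2, 3) → (3, 3) → (4, 3) → (4, 4))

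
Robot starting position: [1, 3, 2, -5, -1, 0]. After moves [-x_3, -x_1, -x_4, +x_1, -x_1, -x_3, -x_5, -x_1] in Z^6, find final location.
(-1, 3, 0, -6, -2, 0)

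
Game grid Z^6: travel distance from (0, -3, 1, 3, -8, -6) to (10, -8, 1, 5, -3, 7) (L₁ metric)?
35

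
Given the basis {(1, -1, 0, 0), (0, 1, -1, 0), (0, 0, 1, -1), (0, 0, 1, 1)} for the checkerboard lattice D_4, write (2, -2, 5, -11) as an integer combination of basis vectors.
2b₁ + 8b₃ - 3b₄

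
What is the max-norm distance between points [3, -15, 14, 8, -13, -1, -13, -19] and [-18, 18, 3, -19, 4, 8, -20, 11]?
33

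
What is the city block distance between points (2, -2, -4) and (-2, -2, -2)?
6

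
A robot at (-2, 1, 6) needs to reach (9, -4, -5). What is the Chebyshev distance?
11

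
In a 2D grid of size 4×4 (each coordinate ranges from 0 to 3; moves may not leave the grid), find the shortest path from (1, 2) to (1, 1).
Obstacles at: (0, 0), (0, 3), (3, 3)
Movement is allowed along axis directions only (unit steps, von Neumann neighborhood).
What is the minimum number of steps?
1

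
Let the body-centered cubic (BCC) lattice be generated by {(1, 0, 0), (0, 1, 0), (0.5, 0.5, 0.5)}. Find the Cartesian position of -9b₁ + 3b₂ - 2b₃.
(-10, 2, -1)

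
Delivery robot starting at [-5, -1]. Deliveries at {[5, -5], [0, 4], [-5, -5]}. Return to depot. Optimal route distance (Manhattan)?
38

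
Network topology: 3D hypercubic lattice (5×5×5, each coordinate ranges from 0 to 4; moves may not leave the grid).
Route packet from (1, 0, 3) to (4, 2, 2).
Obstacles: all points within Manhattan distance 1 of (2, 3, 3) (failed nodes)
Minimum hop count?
6
(one shortest path: (1, 0, 3) → (2, 0, 3) → (3, 0, 3) → (4, 0, 3) → (4, 1, 3) → (4, 2, 3) → (4, 2, 2))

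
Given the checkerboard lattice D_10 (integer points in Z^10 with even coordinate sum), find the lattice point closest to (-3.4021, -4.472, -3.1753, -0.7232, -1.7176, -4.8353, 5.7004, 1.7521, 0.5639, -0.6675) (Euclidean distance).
(-3, -4, -3, -1, -2, -5, 6, 2, 1, -1)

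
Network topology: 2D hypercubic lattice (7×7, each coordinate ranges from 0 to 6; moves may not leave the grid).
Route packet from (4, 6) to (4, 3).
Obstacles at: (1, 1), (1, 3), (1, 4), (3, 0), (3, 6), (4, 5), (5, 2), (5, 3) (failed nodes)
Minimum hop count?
5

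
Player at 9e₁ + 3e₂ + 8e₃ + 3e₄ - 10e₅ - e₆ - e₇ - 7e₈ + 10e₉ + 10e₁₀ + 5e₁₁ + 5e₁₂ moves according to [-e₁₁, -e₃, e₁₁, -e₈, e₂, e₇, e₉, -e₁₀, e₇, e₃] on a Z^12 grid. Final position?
(9, 4, 8, 3, -10, -1, 1, -8, 11, 9, 5, 5)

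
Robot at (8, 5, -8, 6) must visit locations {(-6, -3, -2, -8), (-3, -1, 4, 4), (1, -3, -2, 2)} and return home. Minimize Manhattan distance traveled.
96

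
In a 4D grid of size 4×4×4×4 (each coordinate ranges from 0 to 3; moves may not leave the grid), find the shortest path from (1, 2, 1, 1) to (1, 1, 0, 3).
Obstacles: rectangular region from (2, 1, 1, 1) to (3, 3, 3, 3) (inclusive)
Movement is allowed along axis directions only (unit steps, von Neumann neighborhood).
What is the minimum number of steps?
4
(one shortest path: (1, 2, 1, 1) → (1, 1, 1, 1) → (1, 1, 0, 1) → (1, 1, 0, 2) → (1, 1, 0, 3))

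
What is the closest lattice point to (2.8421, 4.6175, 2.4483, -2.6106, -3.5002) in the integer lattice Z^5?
(3, 5, 2, -3, -4)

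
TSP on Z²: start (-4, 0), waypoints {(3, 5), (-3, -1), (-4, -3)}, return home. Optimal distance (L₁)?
30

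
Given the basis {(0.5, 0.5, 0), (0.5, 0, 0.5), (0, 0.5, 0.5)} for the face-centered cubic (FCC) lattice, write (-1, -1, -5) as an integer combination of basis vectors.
3b₁ - 5b₂ - 5b₃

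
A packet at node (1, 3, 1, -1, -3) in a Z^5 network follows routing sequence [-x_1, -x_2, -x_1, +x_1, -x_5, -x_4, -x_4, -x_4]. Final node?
(0, 2, 1, -4, -4)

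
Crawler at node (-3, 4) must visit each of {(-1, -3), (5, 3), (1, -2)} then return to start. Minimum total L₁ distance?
30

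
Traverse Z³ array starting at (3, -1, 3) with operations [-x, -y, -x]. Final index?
(1, -2, 3)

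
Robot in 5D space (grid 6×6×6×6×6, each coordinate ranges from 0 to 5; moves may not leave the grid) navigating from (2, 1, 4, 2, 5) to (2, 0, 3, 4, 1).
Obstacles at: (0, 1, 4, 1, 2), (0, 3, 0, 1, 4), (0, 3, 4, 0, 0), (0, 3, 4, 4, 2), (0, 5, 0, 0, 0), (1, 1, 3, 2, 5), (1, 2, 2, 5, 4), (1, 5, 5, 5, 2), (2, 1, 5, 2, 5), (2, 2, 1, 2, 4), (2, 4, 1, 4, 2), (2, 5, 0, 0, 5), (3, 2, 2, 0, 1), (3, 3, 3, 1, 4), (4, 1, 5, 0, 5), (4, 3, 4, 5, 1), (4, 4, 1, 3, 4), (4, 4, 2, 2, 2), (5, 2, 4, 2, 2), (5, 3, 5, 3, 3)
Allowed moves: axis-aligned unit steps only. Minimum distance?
8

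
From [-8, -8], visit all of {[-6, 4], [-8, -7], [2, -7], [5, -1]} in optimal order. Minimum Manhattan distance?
36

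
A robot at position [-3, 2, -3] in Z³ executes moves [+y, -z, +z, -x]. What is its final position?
(-4, 3, -3)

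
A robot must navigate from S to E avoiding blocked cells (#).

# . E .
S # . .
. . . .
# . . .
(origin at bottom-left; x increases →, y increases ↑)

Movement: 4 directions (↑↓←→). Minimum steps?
5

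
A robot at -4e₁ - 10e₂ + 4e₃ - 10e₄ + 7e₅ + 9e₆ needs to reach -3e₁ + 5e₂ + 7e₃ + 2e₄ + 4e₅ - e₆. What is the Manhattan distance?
44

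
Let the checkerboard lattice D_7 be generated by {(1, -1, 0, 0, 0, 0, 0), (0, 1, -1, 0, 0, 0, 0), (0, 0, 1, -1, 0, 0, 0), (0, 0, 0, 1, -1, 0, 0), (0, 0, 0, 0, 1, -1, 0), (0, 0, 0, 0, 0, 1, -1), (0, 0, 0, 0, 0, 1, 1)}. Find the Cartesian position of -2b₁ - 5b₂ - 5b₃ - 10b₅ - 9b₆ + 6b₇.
(-2, -3, 0, 5, -10, 7, 15)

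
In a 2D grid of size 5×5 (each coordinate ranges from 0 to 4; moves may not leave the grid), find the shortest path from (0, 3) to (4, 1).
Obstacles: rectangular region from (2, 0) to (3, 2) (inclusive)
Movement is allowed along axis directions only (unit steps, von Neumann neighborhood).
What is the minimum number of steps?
6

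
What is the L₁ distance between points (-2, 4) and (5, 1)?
10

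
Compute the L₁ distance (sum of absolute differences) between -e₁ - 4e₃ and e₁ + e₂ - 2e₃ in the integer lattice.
5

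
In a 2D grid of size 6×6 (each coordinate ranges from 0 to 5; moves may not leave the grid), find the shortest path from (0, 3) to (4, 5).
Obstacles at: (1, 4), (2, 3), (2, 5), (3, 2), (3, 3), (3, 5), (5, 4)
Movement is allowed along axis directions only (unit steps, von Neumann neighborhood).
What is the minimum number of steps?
10
(one shortest path: (0, 3) → (1, 3) → (1, 2) → (2, 2) → (2, 1) → (3, 1) → (4, 1) → (4, 2) → (4, 3) → (4, 4) → (4, 5))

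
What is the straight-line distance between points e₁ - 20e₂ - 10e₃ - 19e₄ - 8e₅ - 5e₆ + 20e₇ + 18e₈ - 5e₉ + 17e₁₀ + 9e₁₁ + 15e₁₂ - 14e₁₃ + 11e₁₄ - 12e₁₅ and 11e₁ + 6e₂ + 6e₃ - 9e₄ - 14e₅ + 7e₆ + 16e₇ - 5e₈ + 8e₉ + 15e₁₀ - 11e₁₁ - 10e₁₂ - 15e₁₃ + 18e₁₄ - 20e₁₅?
56.2939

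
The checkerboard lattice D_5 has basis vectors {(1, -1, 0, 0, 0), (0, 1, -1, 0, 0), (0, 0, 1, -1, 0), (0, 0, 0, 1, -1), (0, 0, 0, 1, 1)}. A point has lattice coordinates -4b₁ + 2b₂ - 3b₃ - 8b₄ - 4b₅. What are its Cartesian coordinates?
(-4, 6, -5, -9, 4)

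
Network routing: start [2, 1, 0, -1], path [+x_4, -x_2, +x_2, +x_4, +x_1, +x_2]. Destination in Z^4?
(3, 2, 0, 1)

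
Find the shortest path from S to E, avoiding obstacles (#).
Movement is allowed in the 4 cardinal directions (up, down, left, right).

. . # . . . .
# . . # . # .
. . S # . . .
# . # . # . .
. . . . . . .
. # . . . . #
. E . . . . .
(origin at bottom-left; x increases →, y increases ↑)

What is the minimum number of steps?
7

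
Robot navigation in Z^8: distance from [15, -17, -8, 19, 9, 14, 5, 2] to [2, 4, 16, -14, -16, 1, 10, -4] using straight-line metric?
55.9464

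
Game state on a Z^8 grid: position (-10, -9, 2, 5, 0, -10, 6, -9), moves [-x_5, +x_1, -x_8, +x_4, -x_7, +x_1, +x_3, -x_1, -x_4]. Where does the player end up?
(-9, -9, 3, 5, -1, -10, 5, -10)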